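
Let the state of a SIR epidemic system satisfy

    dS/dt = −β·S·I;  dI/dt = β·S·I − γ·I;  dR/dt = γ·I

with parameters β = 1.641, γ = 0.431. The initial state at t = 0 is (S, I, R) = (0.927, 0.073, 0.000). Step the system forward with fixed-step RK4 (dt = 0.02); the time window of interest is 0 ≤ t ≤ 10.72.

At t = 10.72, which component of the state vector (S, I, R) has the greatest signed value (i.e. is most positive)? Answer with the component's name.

t=0.000: state=(0.927, 0.073, 0.000)
step 1 (dt=0.02): k1=(-0.111, 0.080, 0.031), k2=(-0.112, 0.080, 0.032), k3=(-0.112, 0.080, 0.032), k4=(-0.113, 0.081, 0.032); state += dt/6·(k1+2k2+2k3+k4)
t=0.020: state=(0.925, 0.075, 0.001)
t=0.040: state=(0.922, 0.076, 0.001)
t=0.060: state=(0.920, 0.078, 0.002)
continuing one RK4 step at a time; state shown every 25 steps (Δt=0.5):
t=0.500: state=(0.857, 0.123, 0.021)
t=1.000: state=(0.754, 0.192, 0.054)
t=1.500: state=(0.623, 0.272, 0.104)
t=2.000: state=(0.483, 0.346, 0.171)
t=2.500: state=(0.356, 0.393, 0.251)
t=3.000: state=(0.256, 0.406, 0.338)
t=3.500: state=(0.184, 0.391, 0.424)
t=4.000: state=(0.135, 0.359, 0.505)
t=4.500: state=(0.102, 0.319, 0.579)
t=5.000: state=(0.080, 0.277, 0.643)
t=5.500: state=(0.065, 0.237, 0.698)
t=6.000: state=(0.054, 0.201, 0.745)
t=6.500: state=(0.047, 0.168, 0.785)
t=7.000: state=(0.041, 0.141, 0.818)
t=7.500: state=(0.037, 0.117, 0.846)
t=8.000: state=(0.034, 0.097, 0.869)
t=8.500: state=(0.032, 0.081, 0.888)
t=9.000: state=(0.030, 0.067, 0.904)
t=9.500: state=(0.028, 0.055, 0.917)
t=10.000: state=(0.027, 0.045, 0.928)
t=10.500: state=(0.026, 0.037, 0.936)
t=10.720: state=(0.026, 0.034, 0.940)
compare at T: S=0.026, I=0.034, R=0.940

largest component: R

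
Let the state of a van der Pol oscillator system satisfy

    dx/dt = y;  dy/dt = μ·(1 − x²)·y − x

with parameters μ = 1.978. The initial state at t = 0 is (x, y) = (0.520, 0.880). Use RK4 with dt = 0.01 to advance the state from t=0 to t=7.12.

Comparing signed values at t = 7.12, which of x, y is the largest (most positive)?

largest component: x

t=0.000: state=(0.520, 0.880)
step 1 (dt=0.01): k1=(0.880, 0.750), k2=(0.884, 0.743), k3=(0.884, 0.743), k4=(0.887, 0.736); state += dt/6·(k1+2k2+2k3+k4)
t=0.010: state=(0.529, 0.887)
t=0.020: state=(0.538, 0.895)
t=0.030: state=(0.547, 0.902)
continuing one RK4 step at a time; state shown every 25 steps (Δt=0.25):
t=0.250: state=(0.758, 0.997)
t=0.500: state=(0.999, 0.883)
t=0.750: state=(1.180, 0.541)
t=1.000: state=(1.266, 0.150)
t=1.250: state=(1.262, -0.164)
t=1.500: state=(1.190, -0.400)
t=1.750: state=(1.064, -0.615)
t=2.000: state=(0.879, -0.879)
t=2.250: state=(0.612, -1.299)
t=2.500: state=(0.200, -2.073)
t=2.750: state=(-0.467, -3.293)
t=3.000: state=(-1.348, -3.261)
t=3.250: state=(-1.891, -1.073)
t=3.500: state=(-1.997, 0.000)
t=3.750: state=(-1.957, 0.263)
t=4.000: state=(-1.880, 0.337)
t=4.250: state=(-1.791, 0.377)
t=4.500: state=(-1.692, 0.415)
t=4.750: state=(-1.583, 0.461)
t=5.000: state=(-1.460, 0.523)
t=5.250: state=(-1.319, 0.611)
t=5.500: state=(-1.151, 0.745)
t=5.750: state=(-0.940, 0.967)
t=6.000: state=(-0.653, 1.372)
t=6.250: state=(-0.222, 2.161)
t=6.500: state=(0.473, 3.435)
t=6.750: state=(1.386, 3.322)
t=7.000: state=(1.925, 1.016)
t=7.120: state=(2.002, 0.342)
compare at T: x=2.002, y=0.342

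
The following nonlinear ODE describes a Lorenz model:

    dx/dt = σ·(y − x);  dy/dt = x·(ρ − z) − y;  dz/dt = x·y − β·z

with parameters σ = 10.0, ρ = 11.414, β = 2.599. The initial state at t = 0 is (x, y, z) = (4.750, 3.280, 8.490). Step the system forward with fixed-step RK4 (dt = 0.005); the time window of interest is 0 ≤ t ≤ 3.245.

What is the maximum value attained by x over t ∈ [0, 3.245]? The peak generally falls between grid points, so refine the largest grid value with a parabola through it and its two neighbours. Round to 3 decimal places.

t=0.000: state=(4.750, 3.280, 8.490)
step 1 (dt=0.005): k1=(-14.700, 10.609, -6.486), k2=(-14.067, 10.551, -6.439), k3=(-14.085, 10.556, -6.435), k4=(-13.468, 10.501, -6.386); state += dt/6·(k1+2k2+2k3+k4)
t=0.005: state=(4.680, 3.333, 8.458)
t=0.010: state=(4.615, 3.385, 8.426)
t=0.015: state=(4.556, 3.437, 8.395)
continuing one RK4 step at a time; state shown every 40 steps (Δt=0.2):
t=0.200: state=(4.631, 5.318, 8.028)
t=0.400: state=(6.177, 6.757, 10.162)
t=0.600: state=(6.096, 5.459, 12.233)
t=0.800: state=(4.629, 4.056, 11.052)
t=1.000: state=(4.208, 4.347, 9.308)
t=1.200: state=(4.979, 5.529, 9.075)
t=1.400: state=(5.914, 6.150, 10.583)
t=1.600: state=(5.649, 5.216, 11.550)
t=1.800: state=(4.776, 4.467, 10.668)
t=2.000: state=(4.627, 4.779, 9.630)
t=2.200: state=(5.203, 5.554, 9.714)
t=2.400: state=(5.683, 5.738, 10.716)
t=2.600: state=(5.388, 5.103, 11.091)
t=2.800: state=(4.887, 4.739, 10.447)
t=3.000: state=(4.891, 5.030, 9.878)
t=3.200: state=(5.290, 5.494, 10.089)
t=3.245: state=(5.375, 5.547, 10.227)
largest grid value and its neighbours: x(0.490)=6.46354, x(0.495)=6.46381, x(0.500)=6.46235
parabola through these three points peaks at t≈0.493 with x≈6.46392

max x = 6.464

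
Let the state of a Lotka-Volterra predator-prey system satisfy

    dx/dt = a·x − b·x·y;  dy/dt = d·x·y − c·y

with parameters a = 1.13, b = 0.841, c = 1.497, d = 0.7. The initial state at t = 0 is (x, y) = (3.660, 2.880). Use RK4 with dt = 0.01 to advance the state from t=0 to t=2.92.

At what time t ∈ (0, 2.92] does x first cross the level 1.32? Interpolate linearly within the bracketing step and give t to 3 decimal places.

t=0.000: state=(3.660, 2.880)
step 1 (dt=0.01): k1=(-4.729, 3.067), k2=(-4.745, 3.036), k3=(-4.745, 3.035), k4=(-4.760, 3.003); state += dt/6·(k1+2k2+2k3+k4)
t=0.010: state=(3.613, 2.910)
t=0.020: state=(3.565, 2.940)
t=0.030: state=(3.517, 2.969)
continuing one RK4 step at a time; state shown every 10 steps (Δt=0.1):
t=0.100: state=(3.178, 3.150)
t=0.200: state=(2.708, 3.332)
t=0.300: state=(2.281, 3.415)
t=0.400: state=(1.916, 3.404)
t=0.500: state=(1.616, 3.315)
t=0.600: state=(1.377, 3.169)
t=0.620: state=(1.336, 3.134)
next step: t=0.630: state=(1.316, 3.117) — x has crossed 1.32
linear interpolation between t=0.620 (1.33623) and t=0.630 (1.31636) → t≈0.628

t = 0.628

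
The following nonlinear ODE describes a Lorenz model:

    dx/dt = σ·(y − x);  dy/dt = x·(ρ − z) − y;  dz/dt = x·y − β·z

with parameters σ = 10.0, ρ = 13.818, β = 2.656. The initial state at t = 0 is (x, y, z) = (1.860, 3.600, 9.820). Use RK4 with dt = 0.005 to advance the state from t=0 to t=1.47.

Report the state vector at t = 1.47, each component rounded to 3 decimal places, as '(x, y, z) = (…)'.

t=0.000: state=(1.860, 3.600, 9.820)
step 1 (dt=0.005): k1=(17.400, 3.836, -19.386), k2=(17.061, 4.093, -19.082), k3=(17.076, 4.087, -19.086), k4=(16.751, 4.343, -18.785); state += dt/6·(k1+2k2+2k3+k4)
t=0.005: state=(1.945, 3.620, 9.725)
t=0.010: state=(2.028, 3.643, 9.632)
t=0.015: state=(2.107, 3.669, 9.543)
continuing one RK4 step at a time; state shown every 10 steps (Δt=0.05):
t=0.050: state=(2.604, 3.914, 8.995)
t=0.100: state=(3.228, 4.455, 8.450)
t=0.150: state=(3.862, 5.192, 8.201)
t=0.200: state=(4.572, 6.089, 8.297)
t=0.250: state=(5.378, 7.076, 8.803)
t=0.300: state=(6.252, 8.022, 9.775)
t=0.350: state=(7.109, 8.722, 11.199)
t=0.400: state=(7.809, 8.935, 12.920)
t=0.450: state=(8.182, 8.507, 14.612)
t=0.500: state=(8.111, 7.502, 15.873)
t=0.550: state=(7.600, 6.214, 16.430)
t=0.600: state=(6.789, 5.002, 16.271)
t=0.650: state=(5.881, 4.094, 15.586)
t=0.700: state=(5.050, 3.548, 14.614)
t=0.750: state=(4.400, 3.312, 13.547)
t=0.800: state=(3.965, 3.312, 12.504)
t=0.850: state=(3.740, 3.486, 11.557)
t=0.900: state=(3.703, 3.801, 10.751)
t=0.950: state=(3.831, 4.239, 10.120)
t=1.000: state=(4.106, 4.791, 9.699)
t=1.050: state=(4.512, 5.445, 9.524)
t=1.100: state=(5.031, 6.169, 9.639)
t=1.150: state=(5.637, 6.904, 10.078)
t=1.200: state=(6.277, 7.547, 10.849)
t=1.250: state=(6.876, 7.965, 11.903)
t=1.300: state=(7.331, 8.031, 13.103)
t=1.350: state=(7.546, 7.686, 14.230)
t=1.400: state=(7.463, 6.995, 15.054)
t=1.450: state=(7.097, 6.134, 15.424)
t=1.470: state=(6.890, 5.788, 15.438)

(x, y, z) = (6.890, 5.788, 15.438)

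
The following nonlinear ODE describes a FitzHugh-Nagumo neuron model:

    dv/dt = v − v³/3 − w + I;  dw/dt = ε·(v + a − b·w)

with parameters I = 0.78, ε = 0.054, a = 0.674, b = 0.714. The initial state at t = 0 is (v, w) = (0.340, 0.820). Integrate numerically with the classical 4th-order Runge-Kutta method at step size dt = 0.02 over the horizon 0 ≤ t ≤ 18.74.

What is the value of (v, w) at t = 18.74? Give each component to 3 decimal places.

(v, w) = (-1.972, 1.360)

t=0.000: state=(0.340, 0.820)
step 1 (dt=0.02): k1=(0.287, 0.023), k2=(0.289, 0.023), k3=(0.289, 0.023), k4=(0.292, 0.023); state += dt/6·(k1+2k2+2k3+k4)
t=0.020: state=(0.346, 0.820)
t=0.040: state=(0.352, 0.821)
t=0.060: state=(0.358, 0.821)
continuing one RK4 step at a time; state shown every 50 steps (Δt=1):
t=1.000: state=(0.755, 0.853)
t=2.000: state=(1.295, 0.911)
t=3.000: state=(1.550, 0.989)
t=4.000: state=(1.576, 1.071)
t=5.000: state=(1.540, 1.149)
t=6.000: state=(1.490, 1.221)
t=7.000: state=(1.434, 1.288)
t=8.000: state=(1.375, 1.349)
t=9.000: state=(1.312, 1.405)
t=10.000: state=(1.243, 1.456)
t=11.000: state=(1.166, 1.500)
t=12.000: state=(1.076, 1.538)
t=13.000: state=(0.967, 1.570)
t=14.000: state=(0.819, 1.594)
t=15.000: state=(0.586, 1.607)
t=16.000: state=(0.118, 1.602)
t=17.000: state=(-0.999, 1.557)
t=18.000: state=(-1.906, 1.451)
t=18.740: state=(-1.972, 1.360)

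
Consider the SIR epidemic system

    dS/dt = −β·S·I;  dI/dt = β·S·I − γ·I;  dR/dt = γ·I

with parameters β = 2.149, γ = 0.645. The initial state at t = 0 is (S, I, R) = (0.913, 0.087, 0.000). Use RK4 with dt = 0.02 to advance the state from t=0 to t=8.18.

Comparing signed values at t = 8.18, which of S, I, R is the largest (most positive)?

largest component: R

t=0.000: state=(0.913, 0.087, 0.000)
step 1 (dt=0.02): k1=(-0.171, 0.115, 0.056), k2=(-0.173, 0.116, 0.057), k3=(-0.173, 0.116, 0.057), k4=(-0.175, 0.117, 0.058); state += dt/6·(k1+2k2+2k3+k4)
t=0.020: state=(0.910, 0.089, 0.001)
t=0.040: state=(0.906, 0.092, 0.002)
t=0.060: state=(0.902, 0.094, 0.004)
continuing one RK4 step at a time; state shown every 25 steps (Δt=0.5):
t=0.500: state=(0.802, 0.159, 0.039)
t=1.000: state=(0.644, 0.251, 0.105)
t=1.500: state=(0.469, 0.331, 0.200)
t=2.000: state=(0.321, 0.365, 0.313)
t=2.500: state=(0.218, 0.352, 0.430)
t=3.000: state=(0.152, 0.310, 0.537)
t=3.500: state=(0.112, 0.259, 0.629)
t=4.000: state=(0.087, 0.208, 0.704)
t=4.500: state=(0.072, 0.164, 0.764)
t=5.000: state=(0.061, 0.128, 0.811)
t=5.500: state=(0.054, 0.098, 0.847)
t=6.000: state=(0.049, 0.075, 0.875)
t=6.500: state=(0.046, 0.057, 0.897)
t=7.000: state=(0.044, 0.044, 0.913)
t=7.500: state=(0.042, 0.033, 0.925)
t=8.000: state=(0.041, 0.025, 0.934)
t=8.180: state=(0.040, 0.023, 0.937)
compare at T: S=0.040, I=0.023, R=0.937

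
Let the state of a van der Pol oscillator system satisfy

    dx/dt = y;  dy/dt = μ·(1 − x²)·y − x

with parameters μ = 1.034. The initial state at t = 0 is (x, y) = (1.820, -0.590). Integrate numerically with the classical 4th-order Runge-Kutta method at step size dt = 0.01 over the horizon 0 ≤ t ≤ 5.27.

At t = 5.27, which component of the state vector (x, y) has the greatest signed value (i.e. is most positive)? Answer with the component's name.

largest component: y

t=0.000: state=(1.820, -0.590)
step 1 (dt=0.01): k1=(-0.590, -0.409), k2=(-0.592, -0.408), k3=(-0.592, -0.408), k4=(-0.594, -0.407); state += dt/6·(k1+2k2+2k3+k4)
t=0.010: state=(1.814, -0.594)
t=0.020: state=(1.808, -0.598)
t=0.030: state=(1.802, -0.602)
continuing one RK4 step at a time; state shown every 20 steps (Δt=0.2):
t=0.200: state=(1.694, -0.670)
t=0.400: state=(1.552, -0.754)
t=0.600: state=(1.391, -0.855)
t=0.800: state=(1.208, -0.984)
t=1.000: state=(0.995, -1.157)
t=1.200: state=(0.741, -1.395)
t=1.400: state=(0.431, -1.721)
t=1.600: state=(0.046, -2.141)
t=1.800: state=(-0.426, -2.566)
t=2.000: state=(-0.961, -2.701)
t=2.200: state=(-1.463, -2.203)
t=2.400: state=(-1.812, -1.262)
t=2.600: state=(-1.977, -0.439)
t=2.800: state=(-2.009, 0.062)
t=3.000: state=(-1.967, 0.332)
t=3.200: state=(-1.884, 0.485)
t=3.400: state=(-1.776, 0.589)
t=3.600: state=(-1.650, 0.678)
t=3.800: state=(-1.505, 0.771)
t=4.000: state=(-1.340, 0.881)
t=4.200: state=(-1.150, 1.022)
t=4.400: state=(-0.928, 1.211)
t=4.600: state=(-0.661, 1.471)
t=4.800: state=(-0.333, 1.824)
t=5.000: state=(0.074, 2.260)
t=5.200: state=(0.568, 2.644)
t=5.270: state=(0.756, 2.706)
compare at T: x=0.756, y=2.706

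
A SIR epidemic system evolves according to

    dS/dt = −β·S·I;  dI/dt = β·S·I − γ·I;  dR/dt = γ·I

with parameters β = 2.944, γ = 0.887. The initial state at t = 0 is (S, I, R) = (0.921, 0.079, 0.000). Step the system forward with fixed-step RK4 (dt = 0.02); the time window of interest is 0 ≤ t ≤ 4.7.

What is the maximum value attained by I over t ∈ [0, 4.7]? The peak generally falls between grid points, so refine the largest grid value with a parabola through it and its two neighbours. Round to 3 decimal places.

t=0.000: state=(0.921, 0.079, 0.000)
step 1 (dt=0.02): k1=(-0.214, 0.144, 0.070), k2=(-0.218, 0.146, 0.071), k3=(-0.218, 0.146, 0.071), k4=(-0.221, 0.148, 0.073); state += dt/6·(k1+2k2+2k3+k4)
t=0.020: state=(0.917, 0.082, 0.001)
t=0.040: state=(0.912, 0.085, 0.003)
t=0.060: state=(0.908, 0.088, 0.004)
continuing one RK4 step at a time; state shown every 10 steps (Δt=0.2):
t=0.200: state=(0.871, 0.112, 0.017)
t=0.400: state=(0.806, 0.154, 0.040)
t=0.600: state=(0.725, 0.203, 0.072)
t=0.800: state=(0.634, 0.253, 0.112)
t=1.000: state=(0.539, 0.300, 0.162)
t=1.200: state=(0.447, 0.335, 0.218)
t=1.400: state=(0.364, 0.356, 0.280)
t=1.600: state=(0.294, 0.362, 0.344)
t=1.800: state=(0.238, 0.354, 0.407)
t=2.000: state=(0.194, 0.337, 0.469)
t=2.200: state=(0.160, 0.313, 0.526)
t=2.400: state=(0.135, 0.286, 0.580)
t=2.600: state=(0.115, 0.258, 0.628)
t=2.800: state=(0.099, 0.230, 0.671)
t=3.000: state=(0.087, 0.203, 0.709)
t=3.200: state=(0.078, 0.179, 0.743)
t=3.400: state=(0.071, 0.156, 0.773)
t=3.600: state=(0.065, 0.136, 0.799)
t=3.800: state=(0.060, 0.118, 0.821)
t=4.000: state=(0.057, 0.103, 0.841)
t=4.200: state=(0.053, 0.089, 0.858)
t=4.400: state=(0.051, 0.077, 0.872)
t=4.600: state=(0.049, 0.066, 0.885)
t=4.700: state=(0.048, 0.061, 0.891)
largest grid value and its neighbours: I(1.560)=0.36199, I(1.580)=0.36205, I(1.600)=0.36197
parabola through these three points peaks at t≈1.579 with I≈0.36205

max I = 0.362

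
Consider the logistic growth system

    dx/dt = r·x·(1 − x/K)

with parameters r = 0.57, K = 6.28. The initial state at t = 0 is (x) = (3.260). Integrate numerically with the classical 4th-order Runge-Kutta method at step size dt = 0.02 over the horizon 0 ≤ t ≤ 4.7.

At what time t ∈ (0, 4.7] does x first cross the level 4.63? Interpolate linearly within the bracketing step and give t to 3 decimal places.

t=0.000: state=(3.260)
step 1 (dt=0.02): k1=(0.894), k2=(0.893), k3=(0.893), k4=(0.893); state += dt/6·(k1+2k2+2k3+k4)
t=0.020: state=(3.278)
t=0.040: state=(3.296)
t=0.060: state=(3.314)
continuing one RK4 step at a time; state shown every 10 steps (Δt=0.2):
t=0.200: state=(3.438)
t=0.400: state=(3.614)
t=0.600: state=(3.788)
t=0.800: state=(3.957)
t=1.000: state=(4.121)
t=1.200: state=(4.280)
t=1.400: state=(4.432)
t=1.600: state=(4.577)
t=1.660: state=(4.619)
next step: t=1.680: state=(4.633) — x has crossed 4.63
linear interpolation between t=1.660 (4.61889) and t=1.680 (4.63278) → t≈1.676

t = 1.676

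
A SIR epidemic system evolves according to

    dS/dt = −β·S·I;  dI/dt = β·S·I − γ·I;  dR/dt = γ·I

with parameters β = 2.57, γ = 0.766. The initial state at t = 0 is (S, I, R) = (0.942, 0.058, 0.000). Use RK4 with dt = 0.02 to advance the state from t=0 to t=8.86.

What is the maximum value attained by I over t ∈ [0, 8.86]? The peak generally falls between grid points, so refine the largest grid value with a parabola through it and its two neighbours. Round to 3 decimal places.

max I = 0.359

t=0.000: state=(0.942, 0.058, 0.000)
step 1 (dt=0.02): k1=(-0.140, 0.096, 0.044), k2=(-0.143, 0.097, 0.045), k3=(-0.143, 0.097, 0.045), k4=(-0.145, 0.099, 0.046); state += dt/6·(k1+2k2+2k3+k4)
t=0.020: state=(0.939, 0.060, 0.001)
t=0.040: state=(0.936, 0.062, 0.002)
t=0.060: state=(0.933, 0.064, 0.003)
continuing one RK4 step at a time; state shown every 25 steps (Δt=0.5):
t=0.500: state=(0.841, 0.125, 0.034)
t=1.000: state=(0.672, 0.227, 0.101)
t=1.500: state=(0.470, 0.323, 0.207)
t=2.000: state=(0.301, 0.359, 0.340)
t=2.500: state=(0.192, 0.334, 0.474)
t=3.000: state=(0.129, 0.279, 0.592)
t=3.500: state=(0.094, 0.219, 0.687)
t=4.000: state=(0.073, 0.166, 0.761)
t=4.500: state=(0.061, 0.123, 0.816)
t=5.000: state=(0.053, 0.090, 0.856)
t=5.500: state=(0.048, 0.066, 0.886)
t=6.000: state=(0.045, 0.048, 0.908)
t=6.500: state=(0.043, 0.034, 0.923)
t=7.000: state=(0.041, 0.025, 0.934)
t=7.500: state=(0.040, 0.018, 0.942)
t=8.000: state=(0.039, 0.013, 0.948)
t=8.500: state=(0.039, 0.009, 0.952)
t=8.860: state=(0.038, 0.007, 0.955)
largest grid value and its neighbours: I(2.000)=0.35895, I(2.020)=0.35896, I(2.040)=0.35886
parabola through these three points peaks at t≈2.011 with I≈0.35897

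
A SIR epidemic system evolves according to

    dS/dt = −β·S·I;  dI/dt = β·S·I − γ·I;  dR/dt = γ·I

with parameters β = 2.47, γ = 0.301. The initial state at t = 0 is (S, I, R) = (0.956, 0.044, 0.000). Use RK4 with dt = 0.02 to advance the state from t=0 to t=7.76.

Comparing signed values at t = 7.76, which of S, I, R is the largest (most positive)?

t=0.000: state=(0.956, 0.044, 0.000)
step 1 (dt=0.02): k1=(-0.104, 0.091, 0.013), k2=(-0.106, 0.092, 0.014), k3=(-0.106, 0.092, 0.014), k4=(-0.108, 0.094, 0.014); state += dt/6·(k1+2k2+2k3+k4)
t=0.020: state=(0.954, 0.046, 0.000)
t=0.040: state=(0.952, 0.048, 0.001)
t=0.060: state=(0.949, 0.050, 0.001)
continuing one RK4 step at a time; state shown every 25 steps (Δt=0.5):
t=0.500: state=(0.871, 0.118, 0.011)
t=1.000: state=(0.692, 0.269, 0.039)
t=1.500: state=(0.439, 0.466, 0.095)
t=2.000: state=(0.225, 0.599, 0.176)
t=2.500: state=(0.105, 0.626, 0.270)
t=3.000: state=(0.049, 0.589, 0.362)
t=3.500: state=(0.025, 0.530, 0.446)
t=4.000: state=(0.013, 0.466, 0.521)
t=4.500: state=(0.008, 0.406, 0.586)
t=5.000: state=(0.005, 0.352, 0.643)
t=5.500: state=(0.003, 0.304, 0.693)
t=6.000: state=(0.002, 0.263, 0.735)
t=6.500: state=(0.002, 0.226, 0.772)
t=7.000: state=(0.001, 0.195, 0.804)
t=7.500: state=(0.001, 0.168, 0.831)
t=7.760: state=(0.001, 0.156, 0.843)
compare at T: S=0.001, I=0.156, R=0.843

largest component: R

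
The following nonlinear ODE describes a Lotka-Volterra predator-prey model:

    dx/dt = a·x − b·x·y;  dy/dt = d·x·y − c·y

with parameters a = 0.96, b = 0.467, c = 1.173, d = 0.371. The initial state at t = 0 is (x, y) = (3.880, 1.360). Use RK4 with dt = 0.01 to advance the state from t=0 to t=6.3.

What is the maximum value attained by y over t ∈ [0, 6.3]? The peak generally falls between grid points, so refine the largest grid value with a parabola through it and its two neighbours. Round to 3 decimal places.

t=0.000: state=(3.880, 1.360)
step 1 (dt=0.01): k1=(1.261, 0.362), k2=(1.259, 0.366), k3=(1.259, 0.366), k4=(1.258, 0.370); state += dt/6·(k1+2k2+2k3+k4)
t=0.010: state=(3.893, 1.364)
t=0.020: state=(3.905, 1.367)
t=0.030: state=(3.918, 1.371)
continuing one RK4 step at a time; state shown every 25 steps (Δt=0.25):
t=0.250: state=(4.182, 1.475)
t=0.500: state=(4.435, 1.641)
t=0.750: state=(4.598, 1.862)
t=1.000: state=(4.631, 2.133)
t=1.250: state=(4.510, 2.434)
t=1.500: state=(4.241, 2.727)
t=1.750: state=(3.864, 2.963)
t=2.000: state=(3.444, 3.102)
t=2.250: state=(3.041, 3.124)
t=2.500: state=(2.695, 3.039)
t=2.750: state=(2.425, 2.872)
t=3.000: state=(2.231, 2.657)
t=3.250: state=(2.109, 2.422)
t=3.500: state=(2.048, 2.189)
t=3.750: state=(2.043, 1.973)
t=4.000: state=(2.086, 1.782)
t=4.250: state=(2.175, 1.619)
t=4.500: state=(2.308, 1.486)
t=4.750: state=(2.482, 1.383)
t=5.000: state=(2.697, 1.311)
t=5.250: state=(2.949, 1.270)
t=5.500: state=(3.235, 1.262)
t=5.750: state=(3.545, 1.289)
t=6.000: state=(3.864, 1.355)
t=6.250: state=(4.167, 1.467)
t=6.300: state=(4.224, 1.496)
largest grid value and its neighbours: y(2.160)=3.12964, y(2.170)=3.12976, y(2.180)=3.12971
parabola through these three points peaks at t≈2.172 with y≈3.12977

max y = 3.130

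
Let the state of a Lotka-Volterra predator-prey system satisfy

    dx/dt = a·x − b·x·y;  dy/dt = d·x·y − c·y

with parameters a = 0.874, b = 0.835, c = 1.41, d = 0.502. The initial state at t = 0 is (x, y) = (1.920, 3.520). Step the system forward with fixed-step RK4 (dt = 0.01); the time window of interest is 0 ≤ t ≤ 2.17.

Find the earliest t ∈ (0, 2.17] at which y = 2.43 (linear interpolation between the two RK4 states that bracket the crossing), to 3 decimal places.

t=0.000: state=(1.920, 3.520)
step 1 (dt=0.01): k1=(-3.965, -1.570), k2=(-3.912, -1.602), k3=(-3.912, -1.601), k4=(-3.859, -1.632); state += dt/6·(k1+2k2+2k3+k4)
t=0.010: state=(1.881, 3.504)
t=0.020: state=(1.843, 3.487)
t=0.030: state=(1.806, 3.470)
continuing one RK4 step at a time; state shown every 10 steps (Δt=0.1):
t=0.100: state=(1.573, 3.336)
t=0.200: state=(1.311, 3.114)
t=0.300: state=(1.115, 2.873)
t=0.400: state=(0.967, 2.629)
t=0.480: state=(0.875, 2.437)
next step: t=0.490: state=(0.865, 2.413) — y has crossed 2.43
linear interpolation between t=0.480 (2.43677) and t=0.490 (2.41317) → t≈0.483

t = 0.483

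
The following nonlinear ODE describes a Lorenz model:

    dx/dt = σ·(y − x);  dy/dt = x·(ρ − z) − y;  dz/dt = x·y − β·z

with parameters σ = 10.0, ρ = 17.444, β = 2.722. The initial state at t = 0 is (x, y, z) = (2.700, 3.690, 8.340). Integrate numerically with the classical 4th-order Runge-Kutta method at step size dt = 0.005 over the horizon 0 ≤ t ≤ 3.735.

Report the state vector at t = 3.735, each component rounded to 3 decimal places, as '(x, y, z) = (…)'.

t=0.000: state=(2.700, 3.690, 8.340)
step 1 (dt=0.005): k1=(9.900, 20.891, -12.738), k2=(10.175, 21.151, -12.418), k3=(10.174, 21.154, -12.416), k4=(10.449, 21.419, -12.091); state += dt/6·(k1+2k2+2k3+k4)
t=0.005: state=(2.751, 3.796, 8.278)
t=0.010: state=(2.804, 3.904, 8.219)
t=0.015: state=(2.861, 4.015, 8.164)
continuing one RK4 step at a time; state shown every 40 steps (Δt=0.2):
t=0.200: state=(7.036, 10.362, 10.216)
t=0.400: state=(10.402, 8.145, 23.083)
t=0.600: state=(3.676, 1.531, 17.294)
t=0.800: state=(2.456, 2.945, 10.852)
t=1.000: state=(5.226, 7.621, 9.350)
t=1.200: state=(10.309, 11.214, 19.245)
t=1.400: state=(5.874, 2.761, 19.928)
t=1.600: state=(2.929, 2.881, 12.950)
t=1.800: state=(4.735, 6.572, 10.159)
t=2.000: state=(9.372, 11.085, 16.897)
t=2.200: state=(7.115, 4.194, 20.661)
t=2.400: state=(3.576, 3.183, 14.275)
t=2.600: state=(4.825, 6.363, 11.168)
t=2.800: state=(8.808, 10.418, 16.328)
t=3.000: state=(7.445, 5.029, 20.367)
t=3.200: state=(4.137, 3.655, 14.905)
t=3.400: state=(5.164, 6.542, 12.071)
t=3.600: state=(8.543, 9.791, 16.568)
t=3.735: state=(8.465, 7.072, 20.109)

(x, y, z) = (8.465, 7.072, 20.109)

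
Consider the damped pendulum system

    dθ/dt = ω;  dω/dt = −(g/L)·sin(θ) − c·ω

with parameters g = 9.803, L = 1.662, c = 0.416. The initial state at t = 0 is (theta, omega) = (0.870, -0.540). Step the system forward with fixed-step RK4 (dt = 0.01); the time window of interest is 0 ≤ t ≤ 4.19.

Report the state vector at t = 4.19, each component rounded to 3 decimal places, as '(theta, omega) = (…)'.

(theta, omega) = (-0.287, 0.595)

t=0.000: state=(0.870, -0.540)
step 1 (dt=0.01): k1=(-0.540, -4.284), k2=(-0.561, -4.264), k3=(-0.561, -4.264), k4=(-0.583, -4.244); state += dt/6·(k1+2k2+2k3+k4)
t=0.010: state=(0.864, -0.583)
t=0.020: state=(0.858, -0.625)
t=0.030: state=(0.852, -0.667)
continuing one RK4 step at a time; state shown every 20 steps (Δt=0.2):
t=0.200: state=(0.683, -1.298)
t=0.400: state=(0.370, -1.766)
t=0.600: state=(0.003, -1.832)
t=0.800: state=(-0.335, -1.491)
t=1.000: state=(-0.574, -0.864)
t=1.200: state=(-0.673, -0.122)
t=1.400: state=(-0.625, 0.582)
t=1.600: state=(-0.451, 1.123)
t=1.800: state=(-0.194, 1.394)
t=2.000: state=(0.085, 1.342)
t=2.200: state=(0.323, 0.998)
t=2.400: state=(0.472, 0.470)
t=2.600: state=(0.507, -0.109)
t=2.800: state=(0.432, -0.621)
t=3.000: state=(0.270, -0.966)
t=3.200: state=(0.062, -1.076)
t=3.400: state=(-0.143, -0.940)
t=3.600: state=(-0.301, -0.608)
t=3.800: state=(-0.380, -0.174)
t=4.000: state=(-0.370, 0.262)
t=4.190: state=(-0.287, 0.595)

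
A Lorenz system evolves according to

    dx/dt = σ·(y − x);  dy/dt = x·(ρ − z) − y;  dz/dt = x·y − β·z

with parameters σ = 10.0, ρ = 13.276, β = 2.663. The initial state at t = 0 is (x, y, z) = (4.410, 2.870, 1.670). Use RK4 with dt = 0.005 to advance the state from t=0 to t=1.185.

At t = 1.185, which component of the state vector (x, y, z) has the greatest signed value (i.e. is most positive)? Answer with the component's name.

t=0.000: state=(4.410, 2.870, 1.670)
step 1 (dt=0.005): k1=(-15.400, 48.312, 8.209), k2=(-13.807, 47.655, 8.572), k3=(-13.863, 47.699, 8.575), k4=(-12.322, 47.083, 8.932); state += dt/6·(k1+2k2+2k3+k4)
t=0.005: state=(4.341, 3.108, 1.713)
t=0.010: state=(4.286, 3.341, 1.759)
t=0.015: state=(4.246, 3.569, 1.809)
continuing one RK4 step at a time; state shown every 10 steps (Δt=0.05):
t=0.050: state=(4.285, 5.081, 2.262)
t=0.100: state=(5.047, 7.199, 3.318)
t=0.150: state=(6.356, 9.362, 5.124)
t=0.200: state=(7.962, 11.261, 7.979)
t=0.250: state=(9.497, 12.145, 11.851)
t=0.300: state=(10.406, 11.209, 15.933)
t=0.350: state=(10.188, 8.506, 18.786)
t=0.400: state=(8.828, 5.264, 19.522)
t=0.450: state=(6.856, 2.757, 18.537)
t=0.500: state=(4.910, 1.352, 16.770)
t=0.550: state=(3.366, 0.769, 14.875)
t=0.600: state=(2.305, 0.629, 13.109)
t=0.650: state=(1.654, 0.687, 11.533)
t=0.700: state=(1.302, 0.826, 10.147)
t=0.750: state=(1.152, 1.007, 8.933)
t=0.800: state=(1.141, 1.229, 7.879)
t=0.850: state=(1.232, 1.507, 6.972)
t=0.900: state=(1.413, 1.864, 6.207)
t=0.950: state=(1.686, 2.330, 5.585)
t=1.000: state=(2.064, 2.940, 5.120)
t=1.050: state=(2.571, 3.733, 4.843)
t=1.100: state=(3.236, 4.746, 4.816)
t=1.150: state=(4.089, 5.996, 5.138)
t=1.185: state=(4.806, 6.996, 5.647)
compare at T: x=4.806, y=6.996, z=5.647

largest component: y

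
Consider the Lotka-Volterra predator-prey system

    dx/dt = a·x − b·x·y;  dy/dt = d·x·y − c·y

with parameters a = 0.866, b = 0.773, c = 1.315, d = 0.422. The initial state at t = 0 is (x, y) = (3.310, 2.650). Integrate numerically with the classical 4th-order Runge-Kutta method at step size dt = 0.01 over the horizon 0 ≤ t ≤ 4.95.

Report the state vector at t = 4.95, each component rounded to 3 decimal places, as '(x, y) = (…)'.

t=0.000: state=(3.310, 2.650)
step 1 (dt=0.01): k1=(-3.914, 0.217), k2=(-3.894, 0.195), k3=(-3.893, 0.195), k4=(-3.873, 0.173); state += dt/6·(k1+2k2+2k3+k4)
t=0.010: state=(3.271, 2.652)
t=0.020: state=(3.233, 2.653)
t=0.030: state=(3.194, 2.655)
continuing one RK4 step at a time; state shown every 20 steps (Δt=0.2):
t=0.200: state=(2.615, 2.613)
t=0.400: state=(2.100, 2.448)
t=0.600: state=(1.741, 2.211)
t=0.800: state=(1.501, 1.947)
t=1.000: state=(1.348, 1.687)
t=1.200: state=(1.259, 1.447)
t=1.400: state=(1.217, 1.235)
t=1.600: state=(1.213, 1.051)
t=1.800: state=(1.241, 0.896)
t=2.000: state=(1.298, 0.767)
t=2.200: state=(1.383, 0.660)
t=2.400: state=(1.495, 0.573)
t=2.600: state=(1.637, 0.502)
t=2.800: state=(1.809, 0.447)
t=3.000: state=(2.014, 0.403)
t=3.200: state=(2.256, 0.371)
t=3.400: state=(2.538, 0.349)
t=3.600: state=(2.862, 0.337)
t=3.800: state=(3.232, 0.335)
t=4.000: state=(3.647, 0.344)
t=4.200: state=(4.106, 0.367)
t=4.400: state=(4.600, 0.407)
t=4.600: state=(5.112, 0.471)
t=4.800: state=(5.612, 0.570)
t=4.950: state=(5.947, 0.675)

(x, y) = (5.947, 0.675)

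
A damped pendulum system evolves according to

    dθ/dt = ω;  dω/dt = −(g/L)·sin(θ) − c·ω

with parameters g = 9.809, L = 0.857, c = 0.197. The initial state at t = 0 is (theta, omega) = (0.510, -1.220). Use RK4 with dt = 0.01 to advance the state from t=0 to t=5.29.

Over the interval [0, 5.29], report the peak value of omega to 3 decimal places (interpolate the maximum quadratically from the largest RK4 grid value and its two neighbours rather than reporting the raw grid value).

t=0.000: state=(0.510, -1.220)
step 1 (dt=0.01): k1=(-1.220, -5.347), k2=(-1.247, -5.281), k3=(-1.246, -5.280), k4=(-1.273, -5.212); state += dt/6·(k1+2k2+2k3+k4)
t=0.010: state=(0.498, -1.273)
t=0.020: state=(0.485, -1.324)
t=0.030: state=(0.471, -1.374)
continuing one RK4 step at a time; state shown every 20 steps (Δt=0.2):
t=0.200: state=(0.180, -1.953)
t=0.400: state=(-0.213, -1.833)
t=0.600: state=(-0.501, -0.947)
t=0.800: state=(-0.570, 0.274)
t=1.000: state=(-0.402, 1.344)
t=1.200: state=(-0.071, 1.831)
t=1.400: state=(0.276, 1.518)
t=1.600: state=(0.494, 0.584)
t=1.800: state=(0.497, -0.543)
t=2.000: state=(0.294, -1.414)
t=2.200: state=(-0.026, -1.664)
t=2.400: state=(-0.323, -1.191)
t=2.600: state=(-0.471, -0.245)
t=2.800: state=(-0.417, 0.762)
t=3.000: state=(-0.189, 1.423)
t=3.200: state=(0.110, 1.456)
t=3.400: state=(0.351, 0.865)
t=3.600: state=(0.434, -0.059)
t=3.800: state=(0.331, -0.923)
t=4.000: state=(0.092, -1.373)
t=4.200: state=(-0.177, -1.218)
t=4.400: state=(-0.360, -0.550)
t=4.600: state=(-0.384, 0.317)
t=4.800: state=(-0.244, 1.022)
t=5.000: state=(-0.006, 1.269)
t=5.200: state=(0.226, 0.961)
t=5.290: state=(0.300, 0.677)
largest grid value and its neighbours: omega(1.210)=1.83456, omega(1.220)=1.83597, omega(1.230)=1.83529
parabola through these three points peaks at t≈1.222 with omega≈1.83600

max omega = 1.836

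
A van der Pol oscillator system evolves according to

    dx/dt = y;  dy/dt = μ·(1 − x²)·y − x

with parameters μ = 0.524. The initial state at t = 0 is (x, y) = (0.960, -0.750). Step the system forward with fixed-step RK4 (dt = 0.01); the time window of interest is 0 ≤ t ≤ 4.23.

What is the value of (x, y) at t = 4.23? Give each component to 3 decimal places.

t=0.000: state=(0.960, -0.750)
step 1 (dt=0.01): k1=(-0.750, -0.991), k2=(-0.755, -0.990), k3=(-0.755, -0.990), k4=(-0.760, -0.989); state += dt/6·(k1+2k2+2k3+k4)
t=0.010: state=(0.952, -0.760)
t=0.020: state=(0.945, -0.770)
t=0.030: state=(0.937, -0.780)
continuing one RK4 step at a time; state shown every 20 steps (Δt=0.2):
t=0.200: state=(0.790, -0.946)
t=0.400: state=(0.582, -1.142)
t=0.600: state=(0.334, -1.336)
t=0.800: state=(0.048, -1.518)
t=1.000: state=(-0.271, -1.660)
t=1.200: state=(-0.610, -1.713)
t=1.400: state=(-0.947, -1.625)
t=1.600: state=(-1.249, -1.371)
t=1.800: state=(-1.486, -0.987)
t=2.000: state=(-1.641, -0.556)
t=2.200: state=(-1.711, -0.153)
t=2.400: state=(-1.706, 0.185)
t=2.600: state=(-1.641, 0.459)
t=2.800: state=(-1.526, 0.686)
t=3.000: state=(-1.369, 0.885)
t=3.200: state=(-1.172, 1.076)
t=3.400: state=(-0.938, 1.274)
t=3.600: state=(-0.662, 1.485)
t=3.800: state=(-0.343, 1.710)
t=4.000: state=(0.022, 1.927)
t=4.200: state=(0.424, 2.081)
t=4.230: state=(0.487, 2.093)

(x, y) = (0.487, 2.093)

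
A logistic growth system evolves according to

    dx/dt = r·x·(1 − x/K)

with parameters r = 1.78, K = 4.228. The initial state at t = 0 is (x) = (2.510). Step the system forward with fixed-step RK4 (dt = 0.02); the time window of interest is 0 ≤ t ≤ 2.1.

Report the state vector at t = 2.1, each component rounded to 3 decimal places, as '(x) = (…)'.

(x) = (4.160)

t=0.000: state=(2.510)
step 1 (dt=0.02): k1=(1.815), k2=(1.809), k3=(1.809), k4=(1.803); state += dt/6·(k1+2k2+2k3+k4)
t=0.020: state=(2.546)
t=0.040: state=(2.582)
t=0.060: state=(2.618)
continuing one RK4 step at a time; state shown every 5 steps (Δt=0.1):
t=0.100: state=(2.688)
t=0.200: state=(2.858)
t=0.300: state=(3.017)
t=0.400: state=(3.165)
t=0.500: state=(3.300)
t=0.600: state=(3.423)
t=0.700: state=(3.532)
t=0.800: state=(3.630)
t=0.900: state=(3.716)
t=1.000: state=(3.790)
t=1.100: state=(3.856)
t=1.200: state=(3.912)
t=1.300: state=(3.960)
t=1.400: state=(4.001)
t=1.500: state=(4.037)
t=1.600: state=(4.067)
t=1.700: state=(4.092)
t=1.800: state=(4.114)
t=1.900: state=(4.132)
t=2.000: state=(4.147)
t=2.100: state=(4.160)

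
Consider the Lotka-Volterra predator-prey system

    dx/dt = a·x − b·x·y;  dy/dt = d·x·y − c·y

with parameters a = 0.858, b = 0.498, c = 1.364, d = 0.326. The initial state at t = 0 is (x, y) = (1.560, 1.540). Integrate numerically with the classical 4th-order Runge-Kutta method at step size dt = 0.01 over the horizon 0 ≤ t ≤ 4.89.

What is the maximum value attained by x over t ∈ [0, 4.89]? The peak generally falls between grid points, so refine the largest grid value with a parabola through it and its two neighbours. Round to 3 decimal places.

t=0.000: state=(1.560, 1.540)
step 1 (dt=0.01): k1=(0.142, -1.317), k2=(0.147, -1.311), k3=(0.147, -1.311), k4=(0.152, -1.305); state += dt/6·(k1+2k2+2k3+k4)
t=0.010: state=(1.561, 1.527)
t=0.020: state=(1.563, 1.514)
t=0.030: state=(1.565, 1.501)
continuing one RK4 step at a time; state shown every 20 steps (Δt=0.2):
t=0.200: state=(1.608, 1.300)
t=0.400: state=(1.695, 1.102)
t=0.600: state=(1.818, 0.940)
t=0.800: state=(1.979, 0.810)
t=1.000: state=(2.179, 0.706)
t=1.200: state=(2.421, 0.624)
t=1.400: state=(2.710, 0.561)
t=1.600: state=(3.050, 0.516)
t=1.800: state=(3.446, 0.485)
t=2.000: state=(3.901, 0.469)
t=2.200: state=(4.421, 0.468)
t=2.400: state=(5.006, 0.484)
t=2.600: state=(5.654, 0.522)
t=2.800: state=(6.354, 0.587)
t=3.000: state=(7.081, 0.693)
t=3.200: state=(7.786, 0.856)
t=3.400: state=(8.391, 1.106)
t=3.600: state=(8.770, 1.475)
t=3.800: state=(8.772, 1.994)
t=4.000: state=(8.270, 2.653)
t=4.200: state=(7.275, 3.360)
t=4.400: state=(5.992, 3.945)
t=4.600: state=(4.716, 4.255)
t=4.800: state=(3.657, 4.250)
t=4.890: state=(3.272, 4.160)
largest grid value and its neighbours: x(3.690)=8.82692, x(3.700)=8.82784, x(3.710)=8.82761
parabola through these three points peaks at t≈3.703 with x≈8.82789

max x = 8.828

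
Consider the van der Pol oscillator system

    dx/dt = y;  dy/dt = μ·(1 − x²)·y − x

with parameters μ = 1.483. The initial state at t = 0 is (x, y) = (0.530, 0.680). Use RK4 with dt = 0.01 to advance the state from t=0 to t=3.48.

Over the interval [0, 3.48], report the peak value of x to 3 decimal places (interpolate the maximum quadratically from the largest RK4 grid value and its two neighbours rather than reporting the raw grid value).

max x = 1.052

t=0.000: state=(0.530, 0.680)
step 1 (dt=0.01): k1=(0.680, 0.195), k2=(0.681, 0.189), k3=(0.681, 0.189), k4=(0.682, 0.183); state += dt/6·(k1+2k2+2k3+k4)
t=0.010: state=(0.537, 0.682)
t=0.020: state=(0.544, 0.684)
t=0.030: state=(0.550, 0.685)
continuing one RK4 step at a time; state shown every 20 steps (Δt=0.2):
t=0.200: state=(0.668, 0.691)
t=0.400: state=(0.802, 0.635)
t=0.600: state=(0.917, 0.507)
t=0.800: state=(1.001, 0.325)
t=1.000: state=(1.045, 0.116)
t=1.200: state=(1.047, -0.094)
t=1.400: state=(1.008, -0.297)
t=1.600: state=(0.929, -0.499)
t=1.800: state=(0.808, -0.717)
t=2.000: state=(0.639, -0.981)
t=2.200: state=(0.409, -1.333)
t=2.400: state=(0.097, -1.815)
t=2.600: state=(-0.324, -2.402)
t=2.800: state=(-0.851, -2.778)
t=3.000: state=(-1.380, -2.344)
t=3.200: state=(-1.742, -1.250)
t=3.400: state=(-1.895, -0.358)
t=3.480: state=(-1.915, -0.131)
largest grid value and its neighbours: x(1.100)=1.05167, x(1.110)=1.05172, x(1.120)=1.05166
parabola through these three points peaks at t≈1.110 with x≈1.05172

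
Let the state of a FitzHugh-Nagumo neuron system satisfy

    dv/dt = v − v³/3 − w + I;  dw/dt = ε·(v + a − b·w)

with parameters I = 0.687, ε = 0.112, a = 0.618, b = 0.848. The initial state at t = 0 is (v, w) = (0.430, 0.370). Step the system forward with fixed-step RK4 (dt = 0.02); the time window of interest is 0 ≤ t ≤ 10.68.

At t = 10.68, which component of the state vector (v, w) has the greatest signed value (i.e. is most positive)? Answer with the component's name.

largest component: w

t=0.000: state=(0.430, 0.370)
step 1 (dt=0.02): k1=(0.720, 0.082), k2=(0.726, 0.083), k3=(0.726, 0.083), k4=(0.731, 0.084); state += dt/6·(k1+2k2+2k3+k4)
t=0.020: state=(0.445, 0.372)
t=0.040: state=(0.459, 0.373)
t=0.060: state=(0.474, 0.375)
continuing one RK4 step at a time; state shown every 25 steps (Δt=0.5):
t=0.500: state=(0.845, 0.421)
t=1.000: state=(1.283, 0.494)
t=1.500: state=(1.572, 0.584)
t=2.000: state=(1.684, 0.680)
t=2.500: state=(1.698, 0.775)
t=3.000: state=(1.674, 0.866)
t=3.500: state=(1.635, 0.950)
t=4.000: state=(1.591, 1.028)
t=4.500: state=(1.544, 1.100)
t=5.000: state=(1.496, 1.165)
t=5.500: state=(1.446, 1.226)
t=6.000: state=(1.395, 1.280)
t=6.500: state=(1.343, 1.330)
t=7.000: state=(1.288, 1.374)
t=7.500: state=(1.231, 1.413)
t=8.000: state=(1.171, 1.447)
t=8.500: state=(1.107, 1.476)
t=9.000: state=(1.037, 1.500)
t=9.500: state=(0.959, 1.518)
t=10.000: state=(0.869, 1.532)
t=10.500: state=(0.762, 1.539)
t=10.680: state=(0.717, 1.540)
compare at T: v=0.717, w=1.540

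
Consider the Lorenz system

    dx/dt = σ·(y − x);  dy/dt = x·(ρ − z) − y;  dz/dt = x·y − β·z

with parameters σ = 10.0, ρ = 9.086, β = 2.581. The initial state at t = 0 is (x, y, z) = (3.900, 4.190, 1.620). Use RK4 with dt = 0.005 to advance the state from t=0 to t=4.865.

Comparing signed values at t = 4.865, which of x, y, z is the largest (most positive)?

t=0.000: state=(3.900, 4.190, 1.620)
step 1 (dt=0.005): k1=(2.900, 24.927, 12.160), k2=(3.451, 24.800, 12.355), k3=(3.434, 24.809, 12.359), k4=(3.969, 24.689, 12.558); state += dt/6·(k1+2k2+2k3+k4)
t=0.005: state=(3.917, 4.314, 1.682)
t=0.010: state=(3.940, 4.437, 1.746)
t=0.015: state=(3.967, 4.559, 1.812)
continuing one RK4 step at a time; state shown every 40 steps (Δt=0.2):
t=0.200: state=(6.644, 8.228, 6.481)
t=0.400: state=(6.911, 5.363, 12.308)
t=0.600: state=(3.380, 2.089, 9.936)
t=0.800: state=(2.159, 2.079, 6.700)
t=1.000: state=(2.634, 3.150, 4.942)
t=1.200: state=(4.159, 5.132, 5.193)
t=1.400: state=(5.963, 6.531, 8.085)
t=1.600: state=(5.651, 4.856, 10.313)
t=1.800: state=(3.955, 3.303, 9.021)
t=2.000: state=(3.354, 3.378, 7.165)
t=2.200: state=(3.879, 4.334, 6.427)
t=2.400: state=(4.919, 5.407, 7.288)
t=2.600: state=(5.396, 5.316, 8.873)
t=2.800: state=(4.747, 4.299, 9.104)
t=3.000: state=(4.051, 3.863, 8.131)
t=3.200: state=(4.036, 4.189, 7.338)
t=3.400: state=(4.525, 4.813, 7.411)
t=3.600: state=(4.964, 5.066, 8.175)
t=3.800: state=(4.861, 4.681, 8.667)
t=4.000: state=(4.447, 4.264, 8.382)
t=4.200: state=(4.260, 4.264, 7.852)
t=4.400: state=(4.425, 4.565, 7.671)
t=4.600: state=(4.703, 4.811, 7.956)
t=4.800: state=(4.776, 4.737, 8.321)
t=4.865: state=(4.737, 4.659, 8.374)
compare at T: x=4.737, y=4.659, z=8.374

largest component: z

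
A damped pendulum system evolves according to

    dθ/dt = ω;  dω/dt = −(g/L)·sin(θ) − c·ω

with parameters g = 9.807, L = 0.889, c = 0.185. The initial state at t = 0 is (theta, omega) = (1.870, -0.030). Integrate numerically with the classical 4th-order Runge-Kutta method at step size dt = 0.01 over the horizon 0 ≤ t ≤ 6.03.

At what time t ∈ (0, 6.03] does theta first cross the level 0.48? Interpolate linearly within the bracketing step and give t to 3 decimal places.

t=0.000: state=(1.870, -0.030)
step 1 (dt=0.01): k1=(-0.030, -10.536), k2=(-0.083, -10.527), k3=(-0.083, -10.527), k4=(-0.135, -10.519); state += dt/6·(k1+2k2+2k3+k4)
t=0.010: state=(1.869, -0.135)
t=0.020: state=(1.867, -0.240)
t=0.030: state=(1.864, -0.345)
continuing one RK4 step at a time; state shown every 20 steps (Δt=0.2):
t=0.200: state=(1.654, -2.136)
t=0.400: state=(1.020, -4.144)
t=0.510: state=(0.519, -4.893)
next step: t=0.520: state=(0.469, -4.936) — theta has crossed 0.48
linear interpolation between t=0.510 (0.51853) and t=0.520 (0.46939) → t≈0.518

t = 0.518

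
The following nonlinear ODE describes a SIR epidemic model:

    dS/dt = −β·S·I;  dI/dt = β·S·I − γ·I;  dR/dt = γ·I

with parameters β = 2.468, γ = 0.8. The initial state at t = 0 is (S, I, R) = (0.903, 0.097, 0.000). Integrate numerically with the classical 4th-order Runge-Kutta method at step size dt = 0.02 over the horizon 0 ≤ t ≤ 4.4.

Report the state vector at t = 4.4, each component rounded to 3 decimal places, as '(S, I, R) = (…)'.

t=0.000: state=(0.903, 0.097, 0.000)
step 1 (dt=0.02): k1=(-0.216, 0.139, 0.078), k2=(-0.219, 0.140, 0.079), k3=(-0.219, 0.140, 0.079), k4=(-0.221, 0.141, 0.080); state += dt/6·(k1+2k2+2k3+k4)
t=0.020: state=(0.899, 0.100, 0.002)
t=0.040: state=(0.894, 0.103, 0.003)
t=0.060: state=(0.890, 0.106, 0.005)
continuing one RK4 step at a time; state shown every 10 steps (Δt=0.2):
t=0.200: state=(0.855, 0.128, 0.018)
t=0.400: state=(0.795, 0.163, 0.041)
t=0.600: state=(0.727, 0.203, 0.070)
t=0.800: state=(0.651, 0.243, 0.106)
t=1.000: state=(0.572, 0.280, 0.148)
t=1.200: state=(0.494, 0.310, 0.195)
t=1.400: state=(0.422, 0.331, 0.247)
t=1.600: state=(0.357, 0.342, 0.301)
t=1.800: state=(0.301, 0.343, 0.356)
t=2.000: state=(0.255, 0.335, 0.410)
t=2.200: state=(0.217, 0.321, 0.463)
t=2.400: state=(0.186, 0.302, 0.512)
t=2.600: state=(0.161, 0.280, 0.559)
t=2.800: state=(0.141, 0.257, 0.602)
t=3.000: state=(0.125, 0.234, 0.641)
t=3.200: state=(0.112, 0.211, 0.677)
t=3.400: state=(0.101, 0.190, 0.709)
t=3.600: state=(0.093, 0.170, 0.738)
t=3.800: state=(0.086, 0.151, 0.763)
t=4.000: state=(0.080, 0.134, 0.786)
t=4.200: state=(0.075, 0.119, 0.806)
t=4.400: state=(0.071, 0.105, 0.824)

(S, I, R) = (0.071, 0.105, 0.824)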